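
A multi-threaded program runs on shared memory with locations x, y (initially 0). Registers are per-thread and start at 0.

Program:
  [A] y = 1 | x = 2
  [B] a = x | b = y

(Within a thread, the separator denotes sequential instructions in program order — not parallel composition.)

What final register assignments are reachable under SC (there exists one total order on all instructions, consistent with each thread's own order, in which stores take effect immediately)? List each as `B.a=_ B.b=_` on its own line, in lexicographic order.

B.a=0 B.b=0
B.a=0 B.b=1
B.a=2 B.b=1

outcome vector order: (B.a,B.b)
|SC outcomes| = 3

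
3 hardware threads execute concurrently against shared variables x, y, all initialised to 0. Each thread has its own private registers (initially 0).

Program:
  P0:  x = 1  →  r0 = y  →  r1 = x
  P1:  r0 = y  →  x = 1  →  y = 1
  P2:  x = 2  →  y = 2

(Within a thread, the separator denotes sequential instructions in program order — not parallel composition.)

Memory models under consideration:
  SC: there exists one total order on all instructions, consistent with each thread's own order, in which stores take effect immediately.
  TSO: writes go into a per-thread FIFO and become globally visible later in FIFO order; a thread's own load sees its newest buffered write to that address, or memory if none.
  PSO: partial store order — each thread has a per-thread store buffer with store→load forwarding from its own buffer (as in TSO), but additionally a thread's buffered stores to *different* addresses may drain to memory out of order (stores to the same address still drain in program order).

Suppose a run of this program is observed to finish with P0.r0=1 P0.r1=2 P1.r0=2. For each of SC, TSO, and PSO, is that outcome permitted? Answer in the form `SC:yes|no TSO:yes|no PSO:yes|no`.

SC:no TSO:no PSO:yes

outcome vector order: (P0.r0,P0.r1,P1.r0)
SC: 11 outcomes — {010, 012, 020, 022, 110, 112, 120, 210, 212, 220, 222}
TSO: 11 outcomes — {010, 012, 020, 022, 110, 112, 120, 210, 212, 220, 222}
PSO: 12 outcomes — {010, 012, 020, 022, 110, 112, 120, 122, 210, 212, 220, 222}
target 122 ∈ {PSO}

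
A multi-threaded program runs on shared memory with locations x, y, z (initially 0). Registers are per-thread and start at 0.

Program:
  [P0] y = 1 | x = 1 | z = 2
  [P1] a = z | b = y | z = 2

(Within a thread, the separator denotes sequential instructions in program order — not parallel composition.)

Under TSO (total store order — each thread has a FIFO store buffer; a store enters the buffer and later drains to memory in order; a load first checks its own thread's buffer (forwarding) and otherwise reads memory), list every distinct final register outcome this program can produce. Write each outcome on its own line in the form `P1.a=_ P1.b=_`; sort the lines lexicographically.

outcome vector order: (P1.a,P1.b)
|TSO outcomes| = 3

P1.a=0 P1.b=0
P1.a=0 P1.b=1
P1.a=2 P1.b=1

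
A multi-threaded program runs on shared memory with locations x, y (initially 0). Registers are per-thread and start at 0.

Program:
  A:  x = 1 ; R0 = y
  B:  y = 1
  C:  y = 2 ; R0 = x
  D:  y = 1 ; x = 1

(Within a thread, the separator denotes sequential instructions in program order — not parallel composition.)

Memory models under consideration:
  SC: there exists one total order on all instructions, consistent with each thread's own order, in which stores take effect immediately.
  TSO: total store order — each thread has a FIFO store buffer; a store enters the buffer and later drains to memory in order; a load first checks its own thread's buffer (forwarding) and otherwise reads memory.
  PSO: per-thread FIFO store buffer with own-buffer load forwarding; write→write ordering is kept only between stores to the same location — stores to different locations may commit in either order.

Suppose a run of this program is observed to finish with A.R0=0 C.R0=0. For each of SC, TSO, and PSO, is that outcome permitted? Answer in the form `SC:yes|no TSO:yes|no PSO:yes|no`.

SC:no TSO:yes PSO:yes

outcome vector order: (A.R0,C.R0)
SC: 5 outcomes — {0/1, 1/0, 1/1, 2/0, 2/1}
TSO: 6 outcomes — {0/0, 0/1, 1/0, 1/1, 2/0, 2/1}
PSO: 6 outcomes — {0/0, 0/1, 1/0, 1/1, 2/0, 2/1}
target 0/0 ∈ {TSO,PSO}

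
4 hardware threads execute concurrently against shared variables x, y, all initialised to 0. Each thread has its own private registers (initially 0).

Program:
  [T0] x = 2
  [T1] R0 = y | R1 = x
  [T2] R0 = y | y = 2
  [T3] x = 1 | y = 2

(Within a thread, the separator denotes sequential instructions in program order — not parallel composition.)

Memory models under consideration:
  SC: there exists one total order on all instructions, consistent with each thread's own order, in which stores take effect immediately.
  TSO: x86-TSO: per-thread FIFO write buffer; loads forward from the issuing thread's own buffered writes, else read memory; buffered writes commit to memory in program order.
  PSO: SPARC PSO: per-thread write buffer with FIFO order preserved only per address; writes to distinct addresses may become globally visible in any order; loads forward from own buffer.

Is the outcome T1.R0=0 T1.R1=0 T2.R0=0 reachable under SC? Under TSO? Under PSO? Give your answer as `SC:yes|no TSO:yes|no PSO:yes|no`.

SC:yes TSO:yes PSO:yes

outcome vector order: (T1.R0,T1.R1,T2.R0)
[SC] allowed = {000, 002, 010, 012, 020, 022, 200, 210, 212, 220, 222}
[TSO] allowed = {000, 002, 010, 012, 020, 022, 200, 210, 212, 220, 222}
[PSO] allowed = {000, 002, 010, 012, 020, 022, 200, 202, 210, 212, 220, 222}
target 000 ∈ {SC,TSO,PSO}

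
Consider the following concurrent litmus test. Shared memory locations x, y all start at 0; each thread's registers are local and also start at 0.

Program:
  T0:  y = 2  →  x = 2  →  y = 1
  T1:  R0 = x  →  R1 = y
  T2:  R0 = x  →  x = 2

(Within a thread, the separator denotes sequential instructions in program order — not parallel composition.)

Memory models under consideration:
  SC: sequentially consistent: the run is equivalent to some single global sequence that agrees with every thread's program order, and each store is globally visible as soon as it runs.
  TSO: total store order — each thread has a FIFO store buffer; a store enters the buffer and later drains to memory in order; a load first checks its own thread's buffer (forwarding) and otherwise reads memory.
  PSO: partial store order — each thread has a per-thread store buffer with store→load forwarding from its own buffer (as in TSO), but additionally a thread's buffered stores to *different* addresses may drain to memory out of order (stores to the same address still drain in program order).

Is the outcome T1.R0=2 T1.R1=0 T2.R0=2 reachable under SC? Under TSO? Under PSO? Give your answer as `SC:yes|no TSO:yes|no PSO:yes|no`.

outcome vector order: (T1.R0,T1.R1,T2.R0)
SC (11): 000, 002, 010, 012, 020, 022, 200, 210, 212, 220, 222
TSO (11): 000, 002, 010, 012, 020, 022, 200, 210, 212, 220, 222
PSO (12): 000, 002, 010, 012, 020, 022, 200, 202, 210, 212, 220, 222
target 202 ∈ {PSO}

SC:no TSO:no PSO:yes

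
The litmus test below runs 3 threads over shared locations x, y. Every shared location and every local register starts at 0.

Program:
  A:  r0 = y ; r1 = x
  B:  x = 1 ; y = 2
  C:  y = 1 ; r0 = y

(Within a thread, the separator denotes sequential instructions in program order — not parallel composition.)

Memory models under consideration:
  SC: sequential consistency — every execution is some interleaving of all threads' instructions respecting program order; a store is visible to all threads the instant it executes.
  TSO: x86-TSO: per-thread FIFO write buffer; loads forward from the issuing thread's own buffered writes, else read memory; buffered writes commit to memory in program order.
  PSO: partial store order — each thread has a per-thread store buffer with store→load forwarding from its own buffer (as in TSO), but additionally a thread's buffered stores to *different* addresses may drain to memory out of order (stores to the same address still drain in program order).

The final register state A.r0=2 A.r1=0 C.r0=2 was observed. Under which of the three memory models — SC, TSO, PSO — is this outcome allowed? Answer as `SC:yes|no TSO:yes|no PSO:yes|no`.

outcome vector order: (A.r0,A.r1,C.r0)
[SC] allowed = {0/0/1 0/0/2 0/1/1 0/1/2 1/0/1 1/0/2 1/1/1 1/1/2 2/1/1 2/1/2}
[TSO] allowed = {0/0/1 0/0/2 0/1/1 0/1/2 1/0/1 1/0/2 1/1/1 1/1/2 2/1/1 2/1/2}
[PSO] allowed = {0/0/1 0/0/2 0/1/1 0/1/2 1/0/1 1/0/2 1/1/1 1/1/2 2/0/1 2/0/2 2/1/1 2/1/2}
target 2/0/2 ∈ {PSO}

SC:no TSO:no PSO:yes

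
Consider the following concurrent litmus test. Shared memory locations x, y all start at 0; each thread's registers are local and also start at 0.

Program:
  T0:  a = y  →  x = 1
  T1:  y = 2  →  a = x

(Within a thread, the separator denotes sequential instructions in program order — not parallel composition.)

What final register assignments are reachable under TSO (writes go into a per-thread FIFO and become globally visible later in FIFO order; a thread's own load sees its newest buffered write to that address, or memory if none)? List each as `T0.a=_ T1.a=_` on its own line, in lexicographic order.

T0.a=0 T1.a=0
T0.a=0 T1.a=1
T0.a=2 T1.a=0
T0.a=2 T1.a=1

outcome vector order: (T0.a,T1.a)
|TSO outcomes| = 4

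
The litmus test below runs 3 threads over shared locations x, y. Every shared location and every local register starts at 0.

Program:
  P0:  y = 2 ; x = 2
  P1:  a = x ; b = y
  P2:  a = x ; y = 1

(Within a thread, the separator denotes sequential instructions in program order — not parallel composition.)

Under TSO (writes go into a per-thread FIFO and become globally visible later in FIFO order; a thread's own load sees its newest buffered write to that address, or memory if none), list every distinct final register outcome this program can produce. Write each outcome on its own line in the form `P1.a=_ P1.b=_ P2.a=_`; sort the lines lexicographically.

outcome vector order: (P1.a,P1.b,P2.a)
|TSO outcomes| = 10

P1.a=0 P1.b=0 P2.a=0
P1.a=0 P1.b=0 P2.a=2
P1.a=0 P1.b=1 P2.a=0
P1.a=0 P1.b=1 P2.a=2
P1.a=0 P1.b=2 P2.a=0
P1.a=0 P1.b=2 P2.a=2
P1.a=2 P1.b=1 P2.a=0
P1.a=2 P1.b=1 P2.a=2
P1.a=2 P1.b=2 P2.a=0
P1.a=2 P1.b=2 P2.a=2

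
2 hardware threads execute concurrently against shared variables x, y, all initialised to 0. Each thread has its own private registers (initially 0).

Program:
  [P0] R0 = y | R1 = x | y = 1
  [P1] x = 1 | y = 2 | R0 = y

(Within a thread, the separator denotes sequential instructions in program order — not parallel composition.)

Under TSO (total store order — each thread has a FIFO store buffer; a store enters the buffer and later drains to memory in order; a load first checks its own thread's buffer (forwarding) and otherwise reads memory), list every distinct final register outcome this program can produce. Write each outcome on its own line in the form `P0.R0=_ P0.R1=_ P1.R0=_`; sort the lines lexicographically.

outcome vector order: (P0.R0,P0.R1,P1.R0)
|TSO outcomes| = 6

P0.R0=0 P0.R1=0 P1.R0=1
P0.R0=0 P0.R1=0 P1.R0=2
P0.R0=0 P0.R1=1 P1.R0=1
P0.R0=0 P0.R1=1 P1.R0=2
P0.R0=2 P0.R1=1 P1.R0=1
P0.R0=2 P0.R1=1 P1.R0=2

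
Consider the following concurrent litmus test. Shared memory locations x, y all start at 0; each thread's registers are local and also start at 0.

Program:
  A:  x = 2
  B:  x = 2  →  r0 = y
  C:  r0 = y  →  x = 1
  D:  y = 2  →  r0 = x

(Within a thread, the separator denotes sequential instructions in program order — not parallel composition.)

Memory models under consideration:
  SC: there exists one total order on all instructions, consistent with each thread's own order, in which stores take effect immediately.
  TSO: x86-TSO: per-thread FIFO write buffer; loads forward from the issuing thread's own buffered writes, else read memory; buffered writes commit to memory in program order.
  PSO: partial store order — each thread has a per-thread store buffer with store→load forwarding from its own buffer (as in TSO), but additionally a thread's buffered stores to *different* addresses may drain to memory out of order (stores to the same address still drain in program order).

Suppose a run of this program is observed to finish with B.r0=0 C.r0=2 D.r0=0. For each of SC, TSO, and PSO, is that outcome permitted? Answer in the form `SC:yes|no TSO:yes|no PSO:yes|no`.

SC:no TSO:yes PSO:yes

outcome vector order: (B.r0,C.r0,D.r0)
under SC → 0/0/1 0/0/2 0/2/1 0/2/2 2/0/0 2/0/1 2/0/2 2/2/0 2/2/1 2/2/2
under TSO → 0/0/0 0/0/1 0/0/2 0/2/0 0/2/1 0/2/2 2/0/0 2/0/1 2/0/2 2/2/0 2/2/1 2/2/2
under PSO → 0/0/0 0/0/1 0/0/2 0/2/0 0/2/1 0/2/2 2/0/0 2/0/1 2/0/2 2/2/0 2/2/1 2/2/2
target 0/2/0 ∈ {TSO,PSO}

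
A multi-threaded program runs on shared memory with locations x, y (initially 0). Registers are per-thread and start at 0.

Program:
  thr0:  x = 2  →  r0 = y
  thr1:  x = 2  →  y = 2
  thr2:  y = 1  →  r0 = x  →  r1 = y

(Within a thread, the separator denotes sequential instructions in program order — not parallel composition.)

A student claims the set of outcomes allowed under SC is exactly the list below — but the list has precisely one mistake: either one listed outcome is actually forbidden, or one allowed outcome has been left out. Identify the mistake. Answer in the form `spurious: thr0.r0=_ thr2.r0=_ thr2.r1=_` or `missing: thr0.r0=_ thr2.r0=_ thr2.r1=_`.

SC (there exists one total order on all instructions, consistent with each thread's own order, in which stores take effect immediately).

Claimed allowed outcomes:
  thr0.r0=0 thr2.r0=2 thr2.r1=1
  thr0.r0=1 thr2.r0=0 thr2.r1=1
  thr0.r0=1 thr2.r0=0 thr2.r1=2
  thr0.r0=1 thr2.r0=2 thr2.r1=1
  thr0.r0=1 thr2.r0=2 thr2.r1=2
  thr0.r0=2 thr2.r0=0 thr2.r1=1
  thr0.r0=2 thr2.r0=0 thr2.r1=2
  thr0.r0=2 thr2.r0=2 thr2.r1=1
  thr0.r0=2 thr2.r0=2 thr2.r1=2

outcome vector order: (thr0.r0,thr2.r0,thr2.r1)
SC (10): 021 022 101 102 121 122 201 202 221 222
SC∖claimed = {022}

missing: thr0.r0=0 thr2.r0=2 thr2.r1=2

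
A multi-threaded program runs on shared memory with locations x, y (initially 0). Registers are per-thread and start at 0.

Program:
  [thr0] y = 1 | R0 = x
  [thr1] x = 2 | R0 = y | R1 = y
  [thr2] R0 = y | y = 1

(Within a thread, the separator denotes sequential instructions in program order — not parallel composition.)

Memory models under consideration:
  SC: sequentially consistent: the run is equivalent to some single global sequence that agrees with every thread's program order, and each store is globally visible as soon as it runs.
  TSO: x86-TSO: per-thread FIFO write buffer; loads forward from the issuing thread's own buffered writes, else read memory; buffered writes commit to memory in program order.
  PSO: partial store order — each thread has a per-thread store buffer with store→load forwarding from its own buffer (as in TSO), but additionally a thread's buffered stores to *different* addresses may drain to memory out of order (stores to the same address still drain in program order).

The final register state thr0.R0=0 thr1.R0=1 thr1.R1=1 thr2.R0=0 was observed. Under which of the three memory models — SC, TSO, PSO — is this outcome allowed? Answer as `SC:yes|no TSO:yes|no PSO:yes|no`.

SC:yes TSO:yes PSO:yes

outcome vector order: (thr0.R0,thr1.R0,thr1.R1,thr2.R0)
[SC] allowed = {0/1/1/0, 0/1/1/1, 2/0/0/0, 2/0/0/1, 2/0/1/0, 2/0/1/1, 2/1/1/0, 2/1/1/1}
[TSO] allowed = {0/0/0/0, 0/0/0/1, 0/0/1/0, 0/0/1/1, 0/1/1/0, 0/1/1/1, 2/0/0/0, 2/0/0/1, 2/0/1/0, 2/0/1/1, 2/1/1/0, 2/1/1/1}
[PSO] allowed = {0/0/0/0, 0/0/0/1, 0/0/1/0, 0/0/1/1, 0/1/1/0, 0/1/1/1, 2/0/0/0, 2/0/0/1, 2/0/1/0, 2/0/1/1, 2/1/1/0, 2/1/1/1}
target 0/1/1/0 ∈ {SC,TSO,PSO}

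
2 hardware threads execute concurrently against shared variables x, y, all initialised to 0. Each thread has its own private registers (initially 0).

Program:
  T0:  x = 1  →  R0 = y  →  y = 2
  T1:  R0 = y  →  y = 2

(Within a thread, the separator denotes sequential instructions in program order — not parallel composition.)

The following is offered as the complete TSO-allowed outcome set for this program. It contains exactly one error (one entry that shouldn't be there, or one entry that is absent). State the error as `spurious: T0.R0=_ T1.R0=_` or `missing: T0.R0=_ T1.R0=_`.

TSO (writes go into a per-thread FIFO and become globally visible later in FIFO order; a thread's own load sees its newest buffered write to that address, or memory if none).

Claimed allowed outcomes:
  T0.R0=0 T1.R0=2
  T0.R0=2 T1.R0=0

missing: T0.R0=0 T1.R0=0

outcome vector order: (T0.R0,T1.R0)
[TSO] allowed = {<0 0>, <0 2>, <2 0>}
TSO∖claimed = {<0 0>}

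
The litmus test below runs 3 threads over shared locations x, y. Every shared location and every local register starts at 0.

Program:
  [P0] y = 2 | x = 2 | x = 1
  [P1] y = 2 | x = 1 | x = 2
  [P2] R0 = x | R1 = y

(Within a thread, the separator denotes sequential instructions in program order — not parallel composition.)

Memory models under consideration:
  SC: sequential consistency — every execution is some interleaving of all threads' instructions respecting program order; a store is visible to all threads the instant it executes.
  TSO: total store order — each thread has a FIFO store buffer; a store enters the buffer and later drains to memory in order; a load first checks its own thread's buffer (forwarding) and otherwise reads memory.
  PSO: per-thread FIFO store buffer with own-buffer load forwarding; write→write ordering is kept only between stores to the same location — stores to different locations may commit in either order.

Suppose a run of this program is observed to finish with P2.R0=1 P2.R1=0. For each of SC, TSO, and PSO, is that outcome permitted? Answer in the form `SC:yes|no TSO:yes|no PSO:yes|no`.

SC:no TSO:no PSO:yes

outcome vector order: (P2.R0,P2.R1)
under SC → 00 02 12 22
under TSO → 00 02 12 22
under PSO → 00 02 10 12 20 22
target 10 ∈ {PSO}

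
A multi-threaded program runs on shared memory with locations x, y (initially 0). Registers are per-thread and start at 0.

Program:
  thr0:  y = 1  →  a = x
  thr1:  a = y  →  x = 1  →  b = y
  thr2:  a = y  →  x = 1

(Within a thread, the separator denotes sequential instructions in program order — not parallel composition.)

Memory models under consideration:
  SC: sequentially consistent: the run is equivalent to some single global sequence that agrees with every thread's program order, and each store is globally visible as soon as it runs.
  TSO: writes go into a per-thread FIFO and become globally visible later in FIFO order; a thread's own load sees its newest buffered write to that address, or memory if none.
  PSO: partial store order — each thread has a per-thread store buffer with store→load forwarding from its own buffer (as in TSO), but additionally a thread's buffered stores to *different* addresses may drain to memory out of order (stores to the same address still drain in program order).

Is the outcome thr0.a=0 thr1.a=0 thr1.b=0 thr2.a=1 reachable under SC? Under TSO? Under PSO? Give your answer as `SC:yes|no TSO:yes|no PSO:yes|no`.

SC:no TSO:yes PSO:yes

outcome vector order: (thr0.a,thr1.a,thr1.b,thr2.a)
[SC] allowed = {0/0/1/0; 0/0/1/1; 0/1/1/0; 0/1/1/1; 1/0/0/0; 1/0/0/1; 1/0/1/0; 1/0/1/1; 1/1/1/0; 1/1/1/1}
[TSO] allowed = {0/0/0/0; 0/0/0/1; 0/0/1/0; 0/0/1/1; 0/1/1/0; 0/1/1/1; 1/0/0/0; 1/0/0/1; 1/0/1/0; 1/0/1/1; 1/1/1/0; 1/1/1/1}
[PSO] allowed = {0/0/0/0; 0/0/0/1; 0/0/1/0; 0/0/1/1; 0/1/1/0; 0/1/1/1; 1/0/0/0; 1/0/0/1; 1/0/1/0; 1/0/1/1; 1/1/1/0; 1/1/1/1}
target 0/0/0/1 ∈ {TSO,PSO}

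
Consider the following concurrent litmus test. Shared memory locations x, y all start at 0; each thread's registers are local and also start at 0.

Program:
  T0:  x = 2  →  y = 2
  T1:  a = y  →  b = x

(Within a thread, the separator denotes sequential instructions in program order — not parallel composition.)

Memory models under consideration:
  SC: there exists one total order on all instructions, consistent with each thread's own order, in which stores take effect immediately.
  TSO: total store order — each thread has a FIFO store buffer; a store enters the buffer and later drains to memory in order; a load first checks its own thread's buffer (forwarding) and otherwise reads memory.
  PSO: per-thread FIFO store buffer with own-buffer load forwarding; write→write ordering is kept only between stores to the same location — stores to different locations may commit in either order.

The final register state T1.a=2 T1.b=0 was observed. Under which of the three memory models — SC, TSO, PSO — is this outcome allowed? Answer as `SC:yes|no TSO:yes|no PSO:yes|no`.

outcome vector order: (T1.a,T1.b)
[SC] allowed = {<0 0>; <0 2>; <2 2>}
[TSO] allowed = {<0 0>; <0 2>; <2 2>}
[PSO] allowed = {<0 0>; <0 2>; <2 0>; <2 2>}
target <2 0> ∈ {PSO}

SC:no TSO:no PSO:yes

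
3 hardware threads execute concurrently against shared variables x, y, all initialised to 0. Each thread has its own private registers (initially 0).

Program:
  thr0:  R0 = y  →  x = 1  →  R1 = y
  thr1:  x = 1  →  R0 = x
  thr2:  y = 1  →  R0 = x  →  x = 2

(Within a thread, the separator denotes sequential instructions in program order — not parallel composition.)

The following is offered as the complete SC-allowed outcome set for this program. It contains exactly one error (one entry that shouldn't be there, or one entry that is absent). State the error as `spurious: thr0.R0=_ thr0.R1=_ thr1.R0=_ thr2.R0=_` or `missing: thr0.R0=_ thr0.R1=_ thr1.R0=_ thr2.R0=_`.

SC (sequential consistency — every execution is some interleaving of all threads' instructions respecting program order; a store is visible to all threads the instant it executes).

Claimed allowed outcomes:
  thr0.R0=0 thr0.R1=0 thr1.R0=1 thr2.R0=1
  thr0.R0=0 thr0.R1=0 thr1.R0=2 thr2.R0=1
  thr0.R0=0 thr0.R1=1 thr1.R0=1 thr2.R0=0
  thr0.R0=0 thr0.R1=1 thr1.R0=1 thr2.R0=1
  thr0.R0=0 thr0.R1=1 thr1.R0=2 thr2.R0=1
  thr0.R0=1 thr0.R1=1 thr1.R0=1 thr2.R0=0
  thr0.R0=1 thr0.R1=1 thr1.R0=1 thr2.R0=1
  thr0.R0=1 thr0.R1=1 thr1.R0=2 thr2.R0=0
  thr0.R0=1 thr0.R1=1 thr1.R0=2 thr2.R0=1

missing: thr0.R0=0 thr0.R1=1 thr1.R0=2 thr2.R0=0

outcome vector order: (thr0.R0,thr0.R1,thr1.R0,thr2.R0)
under SC → (0,0,1,1) (0,0,2,1) (0,1,1,0) (0,1,1,1) (0,1,2,0) (0,1,2,1) (1,1,1,0) (1,1,1,1) (1,1,2,0) (1,1,2,1)
SC∖claimed = {(0,1,2,0)}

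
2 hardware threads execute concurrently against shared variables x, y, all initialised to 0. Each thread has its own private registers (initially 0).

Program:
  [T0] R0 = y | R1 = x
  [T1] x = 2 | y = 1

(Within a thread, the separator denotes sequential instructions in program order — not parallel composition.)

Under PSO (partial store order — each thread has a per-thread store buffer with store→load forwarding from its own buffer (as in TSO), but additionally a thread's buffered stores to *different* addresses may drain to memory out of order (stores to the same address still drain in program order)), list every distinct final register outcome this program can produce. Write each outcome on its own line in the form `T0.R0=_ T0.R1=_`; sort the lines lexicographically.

T0.R0=0 T0.R1=0
T0.R0=0 T0.R1=2
T0.R0=1 T0.R1=0
T0.R0=1 T0.R1=2

outcome vector order: (T0.R0,T0.R1)
|PSO outcomes| = 4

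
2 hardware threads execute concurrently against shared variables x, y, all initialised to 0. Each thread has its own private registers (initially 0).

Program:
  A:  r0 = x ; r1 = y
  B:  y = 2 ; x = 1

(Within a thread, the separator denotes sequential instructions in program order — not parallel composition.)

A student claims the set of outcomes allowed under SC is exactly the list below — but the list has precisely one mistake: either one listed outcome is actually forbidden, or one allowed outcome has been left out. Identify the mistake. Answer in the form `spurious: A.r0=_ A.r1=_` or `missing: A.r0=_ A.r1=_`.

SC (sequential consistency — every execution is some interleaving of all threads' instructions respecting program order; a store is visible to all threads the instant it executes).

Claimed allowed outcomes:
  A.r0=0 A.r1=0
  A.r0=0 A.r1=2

outcome vector order: (A.r0,A.r1)
SC (3): 00, 02, 12
SC∖claimed = {12}

missing: A.r0=1 A.r1=2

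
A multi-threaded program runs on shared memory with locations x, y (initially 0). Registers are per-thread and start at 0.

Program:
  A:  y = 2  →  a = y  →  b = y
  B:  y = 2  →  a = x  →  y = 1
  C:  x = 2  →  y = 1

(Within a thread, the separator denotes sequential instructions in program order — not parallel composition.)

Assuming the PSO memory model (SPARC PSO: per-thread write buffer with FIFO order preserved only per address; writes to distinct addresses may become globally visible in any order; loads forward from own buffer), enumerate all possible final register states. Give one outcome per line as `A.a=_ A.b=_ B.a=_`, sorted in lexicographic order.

A.a=1 A.b=1 B.a=0
A.a=1 A.b=1 B.a=2
A.a=1 A.b=2 B.a=0
A.a=1 A.b=2 B.a=2
A.a=2 A.b=1 B.a=0
A.a=2 A.b=1 B.a=2
A.a=2 A.b=2 B.a=0
A.a=2 A.b=2 B.a=2

outcome vector order: (A.a,A.b,B.a)
|PSO outcomes| = 8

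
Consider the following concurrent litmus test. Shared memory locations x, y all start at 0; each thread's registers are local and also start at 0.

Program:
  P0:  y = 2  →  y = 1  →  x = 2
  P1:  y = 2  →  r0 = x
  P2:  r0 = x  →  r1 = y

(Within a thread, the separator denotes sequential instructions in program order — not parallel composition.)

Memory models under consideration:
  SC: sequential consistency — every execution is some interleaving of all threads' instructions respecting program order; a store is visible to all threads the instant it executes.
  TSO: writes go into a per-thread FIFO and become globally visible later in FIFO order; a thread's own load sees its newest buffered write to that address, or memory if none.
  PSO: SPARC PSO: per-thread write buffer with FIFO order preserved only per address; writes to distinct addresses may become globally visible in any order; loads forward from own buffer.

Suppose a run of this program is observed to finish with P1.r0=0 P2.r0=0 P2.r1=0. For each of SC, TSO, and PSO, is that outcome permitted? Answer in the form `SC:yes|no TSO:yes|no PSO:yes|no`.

SC:yes TSO:yes PSO:yes

outcome vector order: (P1.r0,P2.r0,P2.r1)
under SC → (0,0,0); (0,0,1); (0,0,2); (0,2,1); (0,2,2); (2,0,0); (2,0,1); (2,0,2); (2,2,1); (2,2,2)
under TSO → (0,0,0); (0,0,1); (0,0,2); (0,2,1); (0,2,2); (2,0,0); (2,0,1); (2,0,2); (2,2,1); (2,2,2)
under PSO → (0,0,0); (0,0,1); (0,0,2); (0,2,0); (0,2,1); (0,2,2); (2,0,0); (2,0,1); (2,0,2); (2,2,0); (2,2,1); (2,2,2)
target (0,0,0) ∈ {SC,TSO,PSO}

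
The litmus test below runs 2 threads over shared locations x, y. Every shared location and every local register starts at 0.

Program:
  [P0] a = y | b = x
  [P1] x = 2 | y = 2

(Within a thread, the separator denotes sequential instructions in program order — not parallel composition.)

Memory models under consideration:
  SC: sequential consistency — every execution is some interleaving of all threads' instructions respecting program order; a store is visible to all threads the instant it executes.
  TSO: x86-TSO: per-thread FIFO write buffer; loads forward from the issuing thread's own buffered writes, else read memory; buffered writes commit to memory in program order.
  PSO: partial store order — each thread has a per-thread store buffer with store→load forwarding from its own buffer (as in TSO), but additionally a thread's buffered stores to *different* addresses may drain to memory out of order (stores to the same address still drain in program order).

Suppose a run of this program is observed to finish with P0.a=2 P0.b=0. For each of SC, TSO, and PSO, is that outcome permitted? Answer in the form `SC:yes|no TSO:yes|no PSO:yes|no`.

SC:no TSO:no PSO:yes

outcome vector order: (P0.a,P0.b)
under SC → (0,0), (0,2), (2,2)
under TSO → (0,0), (0,2), (2,2)
under PSO → (0,0), (0,2), (2,0), (2,2)
target (2,0) ∈ {PSO}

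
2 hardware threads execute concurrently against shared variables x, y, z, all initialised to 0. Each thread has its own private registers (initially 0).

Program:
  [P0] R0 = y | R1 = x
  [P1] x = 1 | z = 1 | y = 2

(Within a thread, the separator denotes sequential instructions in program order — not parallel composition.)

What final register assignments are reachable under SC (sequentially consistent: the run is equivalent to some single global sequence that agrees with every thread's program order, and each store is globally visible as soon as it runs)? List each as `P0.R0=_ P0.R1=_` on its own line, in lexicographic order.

outcome vector order: (P0.R0,P0.R1)
|SC outcomes| = 3

P0.R0=0 P0.R1=0
P0.R0=0 P0.R1=1
P0.R0=2 P0.R1=1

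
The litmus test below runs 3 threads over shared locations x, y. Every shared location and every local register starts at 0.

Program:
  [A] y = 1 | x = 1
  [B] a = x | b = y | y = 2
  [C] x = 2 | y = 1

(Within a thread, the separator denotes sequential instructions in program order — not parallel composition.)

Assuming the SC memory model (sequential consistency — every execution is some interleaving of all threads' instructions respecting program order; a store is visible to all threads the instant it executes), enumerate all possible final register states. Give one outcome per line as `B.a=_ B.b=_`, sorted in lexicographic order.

B.a=0 B.b=0
B.a=0 B.b=1
B.a=1 B.b=1
B.a=2 B.b=0
B.a=2 B.b=1

outcome vector order: (B.a,B.b)
|SC outcomes| = 5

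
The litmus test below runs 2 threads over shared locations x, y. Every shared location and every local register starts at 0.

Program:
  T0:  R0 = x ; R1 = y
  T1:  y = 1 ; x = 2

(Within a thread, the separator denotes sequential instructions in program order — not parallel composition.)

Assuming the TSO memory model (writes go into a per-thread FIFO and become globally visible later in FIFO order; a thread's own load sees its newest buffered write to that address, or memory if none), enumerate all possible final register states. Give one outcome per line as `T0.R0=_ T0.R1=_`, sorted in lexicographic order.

T0.R0=0 T0.R1=0
T0.R0=0 T0.R1=1
T0.R0=2 T0.R1=1

outcome vector order: (T0.R0,T0.R1)
|TSO outcomes| = 3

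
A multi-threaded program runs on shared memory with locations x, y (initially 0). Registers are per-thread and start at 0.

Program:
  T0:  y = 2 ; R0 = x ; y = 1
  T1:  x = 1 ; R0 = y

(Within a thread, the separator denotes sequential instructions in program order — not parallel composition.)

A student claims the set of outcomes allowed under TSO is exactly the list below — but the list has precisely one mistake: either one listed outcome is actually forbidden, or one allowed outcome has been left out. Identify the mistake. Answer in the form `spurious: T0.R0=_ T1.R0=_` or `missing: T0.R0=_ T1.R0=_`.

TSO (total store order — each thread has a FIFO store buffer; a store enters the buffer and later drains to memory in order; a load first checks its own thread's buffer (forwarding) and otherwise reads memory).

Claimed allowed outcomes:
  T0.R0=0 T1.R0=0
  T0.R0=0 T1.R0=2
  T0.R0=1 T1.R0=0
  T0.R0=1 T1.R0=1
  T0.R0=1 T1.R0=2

missing: T0.R0=0 T1.R0=1

outcome vector order: (T0.R0,T1.R0)
TSO: 6 outcomes — {0/0, 0/1, 0/2, 1/0, 1/1, 1/2}
TSO∖claimed = {0/1}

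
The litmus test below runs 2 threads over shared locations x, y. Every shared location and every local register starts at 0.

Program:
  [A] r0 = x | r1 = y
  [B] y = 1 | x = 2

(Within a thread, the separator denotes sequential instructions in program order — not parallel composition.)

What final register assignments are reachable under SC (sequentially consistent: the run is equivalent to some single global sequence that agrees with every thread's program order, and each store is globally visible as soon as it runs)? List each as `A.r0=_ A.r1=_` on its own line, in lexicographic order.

A.r0=0 A.r1=0
A.r0=0 A.r1=1
A.r0=2 A.r1=1

outcome vector order: (A.r0,A.r1)
|SC outcomes| = 3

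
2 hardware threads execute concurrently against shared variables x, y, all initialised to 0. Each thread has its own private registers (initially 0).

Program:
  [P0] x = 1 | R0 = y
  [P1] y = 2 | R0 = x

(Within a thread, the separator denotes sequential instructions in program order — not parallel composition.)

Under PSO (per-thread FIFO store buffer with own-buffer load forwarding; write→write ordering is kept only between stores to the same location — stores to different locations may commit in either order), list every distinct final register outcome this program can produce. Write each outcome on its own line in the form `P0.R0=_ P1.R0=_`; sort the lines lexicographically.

outcome vector order: (P0.R0,P1.R0)
|PSO outcomes| = 4

P0.R0=0 P1.R0=0
P0.R0=0 P1.R0=1
P0.R0=2 P1.R0=0
P0.R0=2 P1.R0=1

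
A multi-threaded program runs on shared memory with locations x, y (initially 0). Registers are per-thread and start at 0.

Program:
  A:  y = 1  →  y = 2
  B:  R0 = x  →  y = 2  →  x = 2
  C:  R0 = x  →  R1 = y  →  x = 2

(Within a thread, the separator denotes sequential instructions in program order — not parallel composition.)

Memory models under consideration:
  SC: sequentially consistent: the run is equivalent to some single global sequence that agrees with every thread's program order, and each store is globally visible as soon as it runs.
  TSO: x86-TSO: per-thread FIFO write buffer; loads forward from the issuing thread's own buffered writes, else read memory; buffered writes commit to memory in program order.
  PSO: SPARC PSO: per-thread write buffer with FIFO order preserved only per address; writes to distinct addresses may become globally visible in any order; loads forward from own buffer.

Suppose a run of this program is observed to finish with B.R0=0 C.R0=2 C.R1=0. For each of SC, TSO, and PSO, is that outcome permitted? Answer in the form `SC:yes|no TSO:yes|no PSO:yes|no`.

SC:no TSO:no PSO:yes

outcome vector order: (B.R0,C.R0,C.R1)
under SC → 0/0/0; 0/0/1; 0/0/2; 0/2/1; 0/2/2; 2/0/0; 2/0/1; 2/0/2
under TSO → 0/0/0; 0/0/1; 0/0/2; 0/2/1; 0/2/2; 2/0/0; 2/0/1; 2/0/2
under PSO → 0/0/0; 0/0/1; 0/0/2; 0/2/0; 0/2/1; 0/2/2; 2/0/0; 2/0/1; 2/0/2
target 0/2/0 ∈ {PSO}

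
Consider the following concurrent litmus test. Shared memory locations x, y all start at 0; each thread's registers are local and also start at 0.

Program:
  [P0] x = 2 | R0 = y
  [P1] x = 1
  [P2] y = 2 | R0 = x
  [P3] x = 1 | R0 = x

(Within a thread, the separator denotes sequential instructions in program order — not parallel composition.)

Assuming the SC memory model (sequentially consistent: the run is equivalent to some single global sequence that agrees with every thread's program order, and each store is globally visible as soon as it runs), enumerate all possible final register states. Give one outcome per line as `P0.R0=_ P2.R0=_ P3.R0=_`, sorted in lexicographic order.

P0.R0=0 P2.R0=1 P3.R0=1
P0.R0=0 P2.R0=1 P3.R0=2
P0.R0=0 P2.R0=2 P3.R0=1
P0.R0=0 P2.R0=2 P3.R0=2
P0.R0=2 P2.R0=0 P3.R0=1
P0.R0=2 P2.R0=0 P3.R0=2
P0.R0=2 P2.R0=1 P3.R0=1
P0.R0=2 P2.R0=1 P3.R0=2
P0.R0=2 P2.R0=2 P3.R0=1
P0.R0=2 P2.R0=2 P3.R0=2

outcome vector order: (P0.R0,P2.R0,P3.R0)
|SC outcomes| = 10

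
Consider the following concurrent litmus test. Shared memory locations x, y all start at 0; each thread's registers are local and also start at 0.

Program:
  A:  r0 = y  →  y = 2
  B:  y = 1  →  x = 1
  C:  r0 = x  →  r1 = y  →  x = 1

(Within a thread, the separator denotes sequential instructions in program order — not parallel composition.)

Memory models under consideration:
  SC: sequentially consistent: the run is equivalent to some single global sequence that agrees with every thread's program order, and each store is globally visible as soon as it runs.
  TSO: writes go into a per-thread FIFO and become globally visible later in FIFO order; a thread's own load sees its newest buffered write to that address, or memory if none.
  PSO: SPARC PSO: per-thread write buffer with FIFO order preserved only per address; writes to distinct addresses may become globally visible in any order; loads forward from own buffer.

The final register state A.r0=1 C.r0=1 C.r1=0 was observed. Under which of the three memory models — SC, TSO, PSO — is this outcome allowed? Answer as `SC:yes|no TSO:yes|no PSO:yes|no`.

SC:no TSO:no PSO:yes

outcome vector order: (A.r0,C.r0,C.r1)
[SC] allowed = {000, 001, 002, 011, 012, 100, 101, 102, 111, 112}
[TSO] allowed = {000, 001, 002, 011, 012, 100, 101, 102, 111, 112}
[PSO] allowed = {000, 001, 002, 010, 011, 012, 100, 101, 102, 110, 111, 112}
target 110 ∈ {PSO}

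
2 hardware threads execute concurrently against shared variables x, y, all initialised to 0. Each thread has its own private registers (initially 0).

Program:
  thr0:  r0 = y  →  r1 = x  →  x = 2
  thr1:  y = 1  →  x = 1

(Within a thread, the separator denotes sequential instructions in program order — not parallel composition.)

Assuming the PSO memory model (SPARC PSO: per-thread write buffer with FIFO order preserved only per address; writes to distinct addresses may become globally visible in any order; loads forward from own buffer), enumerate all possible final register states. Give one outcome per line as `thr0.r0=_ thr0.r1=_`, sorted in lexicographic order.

outcome vector order: (thr0.r0,thr0.r1)
|PSO outcomes| = 4

thr0.r0=0 thr0.r1=0
thr0.r0=0 thr0.r1=1
thr0.r0=1 thr0.r1=0
thr0.r0=1 thr0.r1=1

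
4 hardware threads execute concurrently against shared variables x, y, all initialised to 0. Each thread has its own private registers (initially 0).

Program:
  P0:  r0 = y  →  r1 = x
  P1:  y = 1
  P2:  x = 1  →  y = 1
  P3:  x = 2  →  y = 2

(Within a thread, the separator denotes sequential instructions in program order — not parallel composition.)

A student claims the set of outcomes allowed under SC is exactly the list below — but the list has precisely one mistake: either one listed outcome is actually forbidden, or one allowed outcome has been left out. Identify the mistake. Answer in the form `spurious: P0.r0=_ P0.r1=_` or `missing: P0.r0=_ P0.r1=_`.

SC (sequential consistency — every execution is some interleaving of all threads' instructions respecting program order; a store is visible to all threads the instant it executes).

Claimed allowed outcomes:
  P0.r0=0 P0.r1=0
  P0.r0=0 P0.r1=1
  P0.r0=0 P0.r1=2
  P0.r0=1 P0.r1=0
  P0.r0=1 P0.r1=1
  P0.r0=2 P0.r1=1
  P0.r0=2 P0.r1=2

missing: P0.r0=1 P0.r1=2

outcome vector order: (P0.r0,P0.r1)
[SC] allowed = {(0,0); (0,1); (0,2); (1,0); (1,1); (1,2); (2,1); (2,2)}
SC∖claimed = {(1,2)}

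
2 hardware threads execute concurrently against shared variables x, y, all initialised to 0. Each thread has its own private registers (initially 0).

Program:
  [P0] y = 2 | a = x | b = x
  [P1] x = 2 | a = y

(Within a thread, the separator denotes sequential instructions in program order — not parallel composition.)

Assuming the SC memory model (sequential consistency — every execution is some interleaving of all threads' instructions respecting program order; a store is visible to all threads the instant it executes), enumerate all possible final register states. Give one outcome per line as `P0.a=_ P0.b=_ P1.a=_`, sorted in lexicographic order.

outcome vector order: (P0.a,P0.b,P1.a)
|SC outcomes| = 4

P0.a=0 P0.b=0 P1.a=2
P0.a=0 P0.b=2 P1.a=2
P0.a=2 P0.b=2 P1.a=0
P0.a=2 P0.b=2 P1.a=2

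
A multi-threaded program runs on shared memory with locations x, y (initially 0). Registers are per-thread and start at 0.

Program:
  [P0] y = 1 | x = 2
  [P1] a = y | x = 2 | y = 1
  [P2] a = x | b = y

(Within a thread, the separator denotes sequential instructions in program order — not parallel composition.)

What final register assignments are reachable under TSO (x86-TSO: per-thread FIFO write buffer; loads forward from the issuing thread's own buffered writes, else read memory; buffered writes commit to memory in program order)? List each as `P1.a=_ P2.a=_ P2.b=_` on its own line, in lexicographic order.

outcome vector order: (P1.a,P2.a,P2.b)
|TSO outcomes| = 7

P1.a=0 P2.a=0 P2.b=0
P1.a=0 P2.a=0 P2.b=1
P1.a=0 P2.a=2 P2.b=0
P1.a=0 P2.a=2 P2.b=1
P1.a=1 P2.a=0 P2.b=0
P1.a=1 P2.a=0 P2.b=1
P1.a=1 P2.a=2 P2.b=1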